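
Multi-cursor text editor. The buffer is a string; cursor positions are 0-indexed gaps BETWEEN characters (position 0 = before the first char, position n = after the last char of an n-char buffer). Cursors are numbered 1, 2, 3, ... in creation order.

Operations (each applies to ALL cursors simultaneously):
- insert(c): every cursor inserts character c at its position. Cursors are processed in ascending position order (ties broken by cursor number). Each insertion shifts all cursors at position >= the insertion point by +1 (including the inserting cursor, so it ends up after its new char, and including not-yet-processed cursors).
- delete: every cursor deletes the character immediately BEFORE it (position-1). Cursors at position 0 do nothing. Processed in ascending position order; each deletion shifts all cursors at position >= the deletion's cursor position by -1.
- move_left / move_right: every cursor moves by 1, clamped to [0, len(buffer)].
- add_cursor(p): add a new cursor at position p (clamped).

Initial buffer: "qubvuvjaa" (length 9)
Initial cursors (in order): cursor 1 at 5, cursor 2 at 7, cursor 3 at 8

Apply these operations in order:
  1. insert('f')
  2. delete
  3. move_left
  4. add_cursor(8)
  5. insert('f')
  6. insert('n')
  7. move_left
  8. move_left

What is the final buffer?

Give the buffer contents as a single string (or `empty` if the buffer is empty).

Answer: qubvfnuvfnjfnafna

Derivation:
After op 1 (insert('f')): buffer="qubvufvjfafa" (len 12), cursors c1@6 c2@9 c3@11, authorship .....1..2.3.
After op 2 (delete): buffer="qubvuvjaa" (len 9), cursors c1@5 c2@7 c3@8, authorship .........
After op 3 (move_left): buffer="qubvuvjaa" (len 9), cursors c1@4 c2@6 c3@7, authorship .........
After op 4 (add_cursor(8)): buffer="qubvuvjaa" (len 9), cursors c1@4 c2@6 c3@7 c4@8, authorship .........
After op 5 (insert('f')): buffer="qubvfuvfjfafa" (len 13), cursors c1@5 c2@8 c3@10 c4@12, authorship ....1..2.3.4.
After op 6 (insert('n')): buffer="qubvfnuvfnjfnafna" (len 17), cursors c1@6 c2@10 c3@13 c4@16, authorship ....11..22.33.44.
After op 7 (move_left): buffer="qubvfnuvfnjfnafna" (len 17), cursors c1@5 c2@9 c3@12 c4@15, authorship ....11..22.33.44.
After op 8 (move_left): buffer="qubvfnuvfnjfnafna" (len 17), cursors c1@4 c2@8 c3@11 c4@14, authorship ....11..22.33.44.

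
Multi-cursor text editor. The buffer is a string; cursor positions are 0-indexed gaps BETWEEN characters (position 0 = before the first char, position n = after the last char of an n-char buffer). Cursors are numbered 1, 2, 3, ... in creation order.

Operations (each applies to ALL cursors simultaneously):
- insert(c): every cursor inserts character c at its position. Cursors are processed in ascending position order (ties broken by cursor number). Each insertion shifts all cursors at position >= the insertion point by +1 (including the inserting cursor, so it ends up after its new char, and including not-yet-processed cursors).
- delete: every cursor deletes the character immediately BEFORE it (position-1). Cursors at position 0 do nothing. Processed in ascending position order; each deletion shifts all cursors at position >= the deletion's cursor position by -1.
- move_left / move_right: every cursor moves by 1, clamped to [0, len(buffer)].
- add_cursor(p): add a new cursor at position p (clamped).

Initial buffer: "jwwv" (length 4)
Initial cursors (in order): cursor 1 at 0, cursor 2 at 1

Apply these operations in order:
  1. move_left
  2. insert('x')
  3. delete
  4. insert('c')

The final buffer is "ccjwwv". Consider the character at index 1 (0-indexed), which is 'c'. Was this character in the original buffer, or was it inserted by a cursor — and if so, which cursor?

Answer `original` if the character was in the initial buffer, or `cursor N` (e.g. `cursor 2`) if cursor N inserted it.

After op 1 (move_left): buffer="jwwv" (len 4), cursors c1@0 c2@0, authorship ....
After op 2 (insert('x')): buffer="xxjwwv" (len 6), cursors c1@2 c2@2, authorship 12....
After op 3 (delete): buffer="jwwv" (len 4), cursors c1@0 c2@0, authorship ....
After op 4 (insert('c')): buffer="ccjwwv" (len 6), cursors c1@2 c2@2, authorship 12....
Authorship (.=original, N=cursor N): 1 2 . . . .
Index 1: author = 2

Answer: cursor 2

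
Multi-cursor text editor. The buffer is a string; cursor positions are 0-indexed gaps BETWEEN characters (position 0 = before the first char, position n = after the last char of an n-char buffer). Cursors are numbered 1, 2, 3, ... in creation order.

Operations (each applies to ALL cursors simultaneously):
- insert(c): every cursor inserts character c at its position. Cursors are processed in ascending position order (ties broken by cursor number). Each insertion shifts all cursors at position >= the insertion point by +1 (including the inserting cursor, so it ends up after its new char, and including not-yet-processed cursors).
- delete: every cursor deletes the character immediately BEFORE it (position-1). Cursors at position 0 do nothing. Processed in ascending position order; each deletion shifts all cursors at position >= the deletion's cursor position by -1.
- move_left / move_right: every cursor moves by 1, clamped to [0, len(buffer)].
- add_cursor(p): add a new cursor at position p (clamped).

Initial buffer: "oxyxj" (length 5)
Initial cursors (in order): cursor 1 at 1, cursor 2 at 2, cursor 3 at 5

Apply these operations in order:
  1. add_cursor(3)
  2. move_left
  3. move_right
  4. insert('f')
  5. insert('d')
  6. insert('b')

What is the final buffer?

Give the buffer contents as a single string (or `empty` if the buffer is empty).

After op 1 (add_cursor(3)): buffer="oxyxj" (len 5), cursors c1@1 c2@2 c4@3 c3@5, authorship .....
After op 2 (move_left): buffer="oxyxj" (len 5), cursors c1@0 c2@1 c4@2 c3@4, authorship .....
After op 3 (move_right): buffer="oxyxj" (len 5), cursors c1@1 c2@2 c4@3 c3@5, authorship .....
After op 4 (insert('f')): buffer="ofxfyfxjf" (len 9), cursors c1@2 c2@4 c4@6 c3@9, authorship .1.2.4..3
After op 5 (insert('d')): buffer="ofdxfdyfdxjfd" (len 13), cursors c1@3 c2@6 c4@9 c3@13, authorship .11.22.44..33
After op 6 (insert('b')): buffer="ofdbxfdbyfdbxjfdb" (len 17), cursors c1@4 c2@8 c4@12 c3@17, authorship .111.222.444..333

Answer: ofdbxfdbyfdbxjfdb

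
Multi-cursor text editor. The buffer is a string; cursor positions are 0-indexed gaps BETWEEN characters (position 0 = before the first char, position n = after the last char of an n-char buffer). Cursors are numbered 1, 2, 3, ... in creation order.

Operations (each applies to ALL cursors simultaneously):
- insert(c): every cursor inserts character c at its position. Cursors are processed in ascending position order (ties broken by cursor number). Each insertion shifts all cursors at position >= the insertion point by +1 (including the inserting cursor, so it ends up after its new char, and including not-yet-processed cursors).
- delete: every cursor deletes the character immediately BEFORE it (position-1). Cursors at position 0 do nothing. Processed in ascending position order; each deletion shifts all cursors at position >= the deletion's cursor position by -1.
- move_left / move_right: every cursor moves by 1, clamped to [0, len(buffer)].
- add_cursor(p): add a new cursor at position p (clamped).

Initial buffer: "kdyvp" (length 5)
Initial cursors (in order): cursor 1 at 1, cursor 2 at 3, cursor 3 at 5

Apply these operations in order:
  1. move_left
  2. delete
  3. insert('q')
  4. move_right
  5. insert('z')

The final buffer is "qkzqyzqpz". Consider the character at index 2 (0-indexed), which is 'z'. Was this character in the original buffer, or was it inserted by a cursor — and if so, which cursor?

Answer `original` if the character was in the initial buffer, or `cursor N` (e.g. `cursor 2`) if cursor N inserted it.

After op 1 (move_left): buffer="kdyvp" (len 5), cursors c1@0 c2@2 c3@4, authorship .....
After op 2 (delete): buffer="kyp" (len 3), cursors c1@0 c2@1 c3@2, authorship ...
After op 3 (insert('q')): buffer="qkqyqp" (len 6), cursors c1@1 c2@3 c3@5, authorship 1.2.3.
After op 4 (move_right): buffer="qkqyqp" (len 6), cursors c1@2 c2@4 c3@6, authorship 1.2.3.
After op 5 (insert('z')): buffer="qkzqyzqpz" (len 9), cursors c1@3 c2@6 c3@9, authorship 1.12.23.3
Authorship (.=original, N=cursor N): 1 . 1 2 . 2 3 . 3
Index 2: author = 1

Answer: cursor 1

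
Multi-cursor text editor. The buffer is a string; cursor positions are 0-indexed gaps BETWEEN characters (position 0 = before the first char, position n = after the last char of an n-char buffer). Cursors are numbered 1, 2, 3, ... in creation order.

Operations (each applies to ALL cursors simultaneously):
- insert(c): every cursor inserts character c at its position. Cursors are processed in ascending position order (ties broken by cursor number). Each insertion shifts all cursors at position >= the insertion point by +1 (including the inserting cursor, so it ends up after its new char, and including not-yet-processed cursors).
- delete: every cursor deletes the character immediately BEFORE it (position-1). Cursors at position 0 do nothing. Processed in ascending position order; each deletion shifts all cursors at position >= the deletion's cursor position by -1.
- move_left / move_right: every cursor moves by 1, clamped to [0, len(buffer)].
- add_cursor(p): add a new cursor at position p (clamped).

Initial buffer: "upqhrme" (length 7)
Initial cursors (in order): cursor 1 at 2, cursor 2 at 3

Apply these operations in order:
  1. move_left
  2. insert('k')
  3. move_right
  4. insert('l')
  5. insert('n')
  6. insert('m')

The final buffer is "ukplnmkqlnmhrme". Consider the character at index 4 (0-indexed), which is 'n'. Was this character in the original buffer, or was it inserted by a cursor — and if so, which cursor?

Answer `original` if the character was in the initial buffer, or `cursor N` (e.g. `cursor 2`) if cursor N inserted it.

Answer: cursor 1

Derivation:
After op 1 (move_left): buffer="upqhrme" (len 7), cursors c1@1 c2@2, authorship .......
After op 2 (insert('k')): buffer="ukpkqhrme" (len 9), cursors c1@2 c2@4, authorship .1.2.....
After op 3 (move_right): buffer="ukpkqhrme" (len 9), cursors c1@3 c2@5, authorship .1.2.....
After op 4 (insert('l')): buffer="ukplkqlhrme" (len 11), cursors c1@4 c2@7, authorship .1.12.2....
After op 5 (insert('n')): buffer="ukplnkqlnhrme" (len 13), cursors c1@5 c2@9, authorship .1.112.22....
After op 6 (insert('m')): buffer="ukplnmkqlnmhrme" (len 15), cursors c1@6 c2@11, authorship .1.1112.222....
Authorship (.=original, N=cursor N): . 1 . 1 1 1 2 . 2 2 2 . . . .
Index 4: author = 1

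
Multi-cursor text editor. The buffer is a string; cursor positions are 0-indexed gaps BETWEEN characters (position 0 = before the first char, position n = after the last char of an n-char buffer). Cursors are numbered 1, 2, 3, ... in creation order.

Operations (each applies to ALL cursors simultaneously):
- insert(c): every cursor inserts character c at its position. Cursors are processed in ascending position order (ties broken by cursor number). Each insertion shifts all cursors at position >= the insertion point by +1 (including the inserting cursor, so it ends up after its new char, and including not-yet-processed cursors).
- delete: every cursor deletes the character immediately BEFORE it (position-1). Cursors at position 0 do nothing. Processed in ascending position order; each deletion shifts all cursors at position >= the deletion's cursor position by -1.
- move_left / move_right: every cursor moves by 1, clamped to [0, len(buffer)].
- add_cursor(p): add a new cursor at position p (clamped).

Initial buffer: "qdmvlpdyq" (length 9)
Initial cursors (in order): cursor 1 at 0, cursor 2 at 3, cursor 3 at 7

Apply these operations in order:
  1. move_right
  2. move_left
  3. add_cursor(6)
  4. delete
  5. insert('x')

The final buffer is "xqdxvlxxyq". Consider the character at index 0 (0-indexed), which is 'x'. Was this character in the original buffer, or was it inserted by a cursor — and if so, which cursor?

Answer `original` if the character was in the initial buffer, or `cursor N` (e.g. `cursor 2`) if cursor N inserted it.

After op 1 (move_right): buffer="qdmvlpdyq" (len 9), cursors c1@1 c2@4 c3@8, authorship .........
After op 2 (move_left): buffer="qdmvlpdyq" (len 9), cursors c1@0 c2@3 c3@7, authorship .........
After op 3 (add_cursor(6)): buffer="qdmvlpdyq" (len 9), cursors c1@0 c2@3 c4@6 c3@7, authorship .........
After op 4 (delete): buffer="qdvlyq" (len 6), cursors c1@0 c2@2 c3@4 c4@4, authorship ......
After op 5 (insert('x')): buffer="xqdxvlxxyq" (len 10), cursors c1@1 c2@4 c3@8 c4@8, authorship 1..2..34..
Authorship (.=original, N=cursor N): 1 . . 2 . . 3 4 . .
Index 0: author = 1

Answer: cursor 1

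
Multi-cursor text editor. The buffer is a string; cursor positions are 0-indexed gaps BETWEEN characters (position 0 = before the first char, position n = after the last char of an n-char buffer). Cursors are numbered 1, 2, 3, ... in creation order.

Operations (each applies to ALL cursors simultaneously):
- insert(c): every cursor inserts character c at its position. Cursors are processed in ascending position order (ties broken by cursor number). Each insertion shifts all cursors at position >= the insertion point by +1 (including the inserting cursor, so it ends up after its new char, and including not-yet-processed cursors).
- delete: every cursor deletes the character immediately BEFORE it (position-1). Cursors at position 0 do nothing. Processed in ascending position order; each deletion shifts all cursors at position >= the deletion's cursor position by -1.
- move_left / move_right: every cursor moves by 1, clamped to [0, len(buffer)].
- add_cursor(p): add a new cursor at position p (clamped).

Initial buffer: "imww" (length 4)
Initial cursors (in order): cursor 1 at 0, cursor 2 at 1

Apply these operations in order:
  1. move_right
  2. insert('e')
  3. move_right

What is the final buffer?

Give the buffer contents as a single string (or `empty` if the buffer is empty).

After op 1 (move_right): buffer="imww" (len 4), cursors c1@1 c2@2, authorship ....
After op 2 (insert('e')): buffer="iemeww" (len 6), cursors c1@2 c2@4, authorship .1.2..
After op 3 (move_right): buffer="iemeww" (len 6), cursors c1@3 c2@5, authorship .1.2..

Answer: iemeww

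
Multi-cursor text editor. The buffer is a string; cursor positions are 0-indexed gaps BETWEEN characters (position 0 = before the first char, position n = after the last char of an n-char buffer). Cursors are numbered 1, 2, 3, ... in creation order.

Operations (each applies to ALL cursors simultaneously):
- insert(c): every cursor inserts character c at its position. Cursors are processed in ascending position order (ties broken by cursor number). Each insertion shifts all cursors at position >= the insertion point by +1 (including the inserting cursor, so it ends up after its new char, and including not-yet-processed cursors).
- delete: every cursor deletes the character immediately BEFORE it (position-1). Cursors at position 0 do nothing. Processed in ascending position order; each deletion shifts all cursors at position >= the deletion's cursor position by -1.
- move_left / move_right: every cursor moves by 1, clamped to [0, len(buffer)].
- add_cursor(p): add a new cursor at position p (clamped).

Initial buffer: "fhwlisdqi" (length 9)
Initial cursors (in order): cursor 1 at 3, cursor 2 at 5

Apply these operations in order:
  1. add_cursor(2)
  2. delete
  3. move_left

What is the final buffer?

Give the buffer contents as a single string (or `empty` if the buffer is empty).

After op 1 (add_cursor(2)): buffer="fhwlisdqi" (len 9), cursors c3@2 c1@3 c2@5, authorship .........
After op 2 (delete): buffer="flsdqi" (len 6), cursors c1@1 c3@1 c2@2, authorship ......
After op 3 (move_left): buffer="flsdqi" (len 6), cursors c1@0 c3@0 c2@1, authorship ......

Answer: flsdqi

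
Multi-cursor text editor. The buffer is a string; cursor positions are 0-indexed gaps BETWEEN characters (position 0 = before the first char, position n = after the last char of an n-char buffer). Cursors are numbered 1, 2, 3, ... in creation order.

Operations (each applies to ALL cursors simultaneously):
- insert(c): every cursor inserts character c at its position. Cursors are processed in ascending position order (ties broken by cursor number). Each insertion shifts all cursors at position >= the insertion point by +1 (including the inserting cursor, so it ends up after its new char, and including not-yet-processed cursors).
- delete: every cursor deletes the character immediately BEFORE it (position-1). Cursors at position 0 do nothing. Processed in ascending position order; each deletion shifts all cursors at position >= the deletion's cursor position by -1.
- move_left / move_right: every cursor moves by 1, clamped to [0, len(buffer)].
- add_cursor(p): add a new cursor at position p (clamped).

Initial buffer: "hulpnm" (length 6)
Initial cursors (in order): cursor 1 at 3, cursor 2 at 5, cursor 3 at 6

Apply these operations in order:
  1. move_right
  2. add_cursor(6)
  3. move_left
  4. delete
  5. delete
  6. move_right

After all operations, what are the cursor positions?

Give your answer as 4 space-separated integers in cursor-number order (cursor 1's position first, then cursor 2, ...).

Answer: 1 1 1 1

Derivation:
After op 1 (move_right): buffer="hulpnm" (len 6), cursors c1@4 c2@6 c3@6, authorship ......
After op 2 (add_cursor(6)): buffer="hulpnm" (len 6), cursors c1@4 c2@6 c3@6 c4@6, authorship ......
After op 3 (move_left): buffer="hulpnm" (len 6), cursors c1@3 c2@5 c3@5 c4@5, authorship ......
After op 4 (delete): buffer="hm" (len 2), cursors c1@1 c2@1 c3@1 c4@1, authorship ..
After op 5 (delete): buffer="m" (len 1), cursors c1@0 c2@0 c3@0 c4@0, authorship .
After op 6 (move_right): buffer="m" (len 1), cursors c1@1 c2@1 c3@1 c4@1, authorship .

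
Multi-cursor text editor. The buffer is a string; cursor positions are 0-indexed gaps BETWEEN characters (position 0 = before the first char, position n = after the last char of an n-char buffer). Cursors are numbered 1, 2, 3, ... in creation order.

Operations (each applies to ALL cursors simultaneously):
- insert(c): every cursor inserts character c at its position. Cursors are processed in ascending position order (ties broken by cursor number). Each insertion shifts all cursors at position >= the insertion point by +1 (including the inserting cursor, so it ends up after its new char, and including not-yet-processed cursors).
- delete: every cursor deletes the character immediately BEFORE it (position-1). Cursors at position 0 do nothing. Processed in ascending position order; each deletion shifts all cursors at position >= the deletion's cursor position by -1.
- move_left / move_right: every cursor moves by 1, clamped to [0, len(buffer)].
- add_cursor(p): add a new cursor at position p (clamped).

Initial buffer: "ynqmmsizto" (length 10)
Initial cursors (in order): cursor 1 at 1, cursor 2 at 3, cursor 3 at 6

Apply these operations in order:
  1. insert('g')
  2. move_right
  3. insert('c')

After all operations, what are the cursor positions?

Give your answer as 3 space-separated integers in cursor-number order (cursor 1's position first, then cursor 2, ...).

After op 1 (insert('g')): buffer="ygnqgmmsgizto" (len 13), cursors c1@2 c2@5 c3@9, authorship .1..2...3....
After op 2 (move_right): buffer="ygnqgmmsgizto" (len 13), cursors c1@3 c2@6 c3@10, authorship .1..2...3....
After op 3 (insert('c')): buffer="ygncqgmcmsgiczto" (len 16), cursors c1@4 c2@8 c3@13, authorship .1.1.2.2..3.3...

Answer: 4 8 13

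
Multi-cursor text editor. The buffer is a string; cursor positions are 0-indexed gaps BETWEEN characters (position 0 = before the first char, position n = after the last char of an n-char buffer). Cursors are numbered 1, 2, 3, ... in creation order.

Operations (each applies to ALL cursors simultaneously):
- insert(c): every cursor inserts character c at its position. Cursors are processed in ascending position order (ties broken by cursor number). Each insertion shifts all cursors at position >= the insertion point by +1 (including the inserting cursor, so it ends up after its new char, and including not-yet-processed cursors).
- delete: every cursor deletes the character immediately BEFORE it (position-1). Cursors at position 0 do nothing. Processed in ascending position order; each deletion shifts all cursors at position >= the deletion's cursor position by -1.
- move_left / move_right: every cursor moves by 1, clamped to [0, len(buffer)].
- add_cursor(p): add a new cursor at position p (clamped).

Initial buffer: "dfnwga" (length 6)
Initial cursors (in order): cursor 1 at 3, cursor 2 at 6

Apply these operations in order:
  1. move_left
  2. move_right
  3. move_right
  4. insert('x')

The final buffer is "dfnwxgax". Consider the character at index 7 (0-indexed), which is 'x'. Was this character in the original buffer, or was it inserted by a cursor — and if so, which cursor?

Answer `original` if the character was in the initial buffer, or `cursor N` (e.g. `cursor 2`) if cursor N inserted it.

Answer: cursor 2

Derivation:
After op 1 (move_left): buffer="dfnwga" (len 6), cursors c1@2 c2@5, authorship ......
After op 2 (move_right): buffer="dfnwga" (len 6), cursors c1@3 c2@6, authorship ......
After op 3 (move_right): buffer="dfnwga" (len 6), cursors c1@4 c2@6, authorship ......
After op 4 (insert('x')): buffer="dfnwxgax" (len 8), cursors c1@5 c2@8, authorship ....1..2
Authorship (.=original, N=cursor N): . . . . 1 . . 2
Index 7: author = 2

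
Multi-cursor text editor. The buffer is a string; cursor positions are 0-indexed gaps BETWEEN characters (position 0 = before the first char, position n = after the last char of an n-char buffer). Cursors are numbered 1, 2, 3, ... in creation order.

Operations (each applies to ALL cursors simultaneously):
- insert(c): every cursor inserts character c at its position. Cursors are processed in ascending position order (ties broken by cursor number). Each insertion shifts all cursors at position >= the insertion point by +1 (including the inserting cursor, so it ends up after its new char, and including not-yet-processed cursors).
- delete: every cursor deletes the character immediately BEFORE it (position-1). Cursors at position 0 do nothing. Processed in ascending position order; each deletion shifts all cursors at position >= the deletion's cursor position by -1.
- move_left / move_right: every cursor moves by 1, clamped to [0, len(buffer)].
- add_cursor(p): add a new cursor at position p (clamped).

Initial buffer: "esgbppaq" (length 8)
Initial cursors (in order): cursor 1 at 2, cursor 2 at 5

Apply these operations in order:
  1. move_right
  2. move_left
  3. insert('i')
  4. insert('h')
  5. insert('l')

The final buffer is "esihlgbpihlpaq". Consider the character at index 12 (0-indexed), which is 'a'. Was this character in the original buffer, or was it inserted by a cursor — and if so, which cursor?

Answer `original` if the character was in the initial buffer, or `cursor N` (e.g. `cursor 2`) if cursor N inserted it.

After op 1 (move_right): buffer="esgbppaq" (len 8), cursors c1@3 c2@6, authorship ........
After op 2 (move_left): buffer="esgbppaq" (len 8), cursors c1@2 c2@5, authorship ........
After op 3 (insert('i')): buffer="esigbpipaq" (len 10), cursors c1@3 c2@7, authorship ..1...2...
After op 4 (insert('h')): buffer="esihgbpihpaq" (len 12), cursors c1@4 c2@9, authorship ..11...22...
After op 5 (insert('l')): buffer="esihlgbpihlpaq" (len 14), cursors c1@5 c2@11, authorship ..111...222...
Authorship (.=original, N=cursor N): . . 1 1 1 . . . 2 2 2 . . .
Index 12: author = original

Answer: original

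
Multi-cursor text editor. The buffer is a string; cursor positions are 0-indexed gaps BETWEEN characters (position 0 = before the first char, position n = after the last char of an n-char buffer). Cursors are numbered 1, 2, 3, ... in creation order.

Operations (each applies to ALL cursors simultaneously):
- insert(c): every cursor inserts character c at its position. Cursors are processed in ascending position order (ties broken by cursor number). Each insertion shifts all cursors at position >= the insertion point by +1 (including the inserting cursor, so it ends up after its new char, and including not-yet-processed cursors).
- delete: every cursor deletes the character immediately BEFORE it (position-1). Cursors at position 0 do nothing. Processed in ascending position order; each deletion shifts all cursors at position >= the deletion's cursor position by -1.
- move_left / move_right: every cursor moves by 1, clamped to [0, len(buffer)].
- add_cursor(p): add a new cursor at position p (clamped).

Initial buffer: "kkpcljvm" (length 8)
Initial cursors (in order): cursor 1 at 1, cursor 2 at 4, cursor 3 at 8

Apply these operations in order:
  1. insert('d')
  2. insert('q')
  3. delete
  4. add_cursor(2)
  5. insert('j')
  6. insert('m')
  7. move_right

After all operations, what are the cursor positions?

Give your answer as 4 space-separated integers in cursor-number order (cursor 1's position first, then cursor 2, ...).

Answer: 7 13 19 7

Derivation:
After op 1 (insert('d')): buffer="kdkpcdljvmd" (len 11), cursors c1@2 c2@6 c3@11, authorship .1...2....3
After op 2 (insert('q')): buffer="kdqkpcdqljvmdq" (len 14), cursors c1@3 c2@8 c3@14, authorship .11...22....33
After op 3 (delete): buffer="kdkpcdljvmd" (len 11), cursors c1@2 c2@6 c3@11, authorship .1...2....3
After op 4 (add_cursor(2)): buffer="kdkpcdljvmd" (len 11), cursors c1@2 c4@2 c2@6 c3@11, authorship .1...2....3
After op 5 (insert('j')): buffer="kdjjkpcdjljvmdj" (len 15), cursors c1@4 c4@4 c2@9 c3@15, authorship .114...22....33
After op 6 (insert('m')): buffer="kdjjmmkpcdjmljvmdjm" (len 19), cursors c1@6 c4@6 c2@12 c3@19, authorship .11414...222....333
After op 7 (move_right): buffer="kdjjmmkpcdjmljvmdjm" (len 19), cursors c1@7 c4@7 c2@13 c3@19, authorship .11414...222....333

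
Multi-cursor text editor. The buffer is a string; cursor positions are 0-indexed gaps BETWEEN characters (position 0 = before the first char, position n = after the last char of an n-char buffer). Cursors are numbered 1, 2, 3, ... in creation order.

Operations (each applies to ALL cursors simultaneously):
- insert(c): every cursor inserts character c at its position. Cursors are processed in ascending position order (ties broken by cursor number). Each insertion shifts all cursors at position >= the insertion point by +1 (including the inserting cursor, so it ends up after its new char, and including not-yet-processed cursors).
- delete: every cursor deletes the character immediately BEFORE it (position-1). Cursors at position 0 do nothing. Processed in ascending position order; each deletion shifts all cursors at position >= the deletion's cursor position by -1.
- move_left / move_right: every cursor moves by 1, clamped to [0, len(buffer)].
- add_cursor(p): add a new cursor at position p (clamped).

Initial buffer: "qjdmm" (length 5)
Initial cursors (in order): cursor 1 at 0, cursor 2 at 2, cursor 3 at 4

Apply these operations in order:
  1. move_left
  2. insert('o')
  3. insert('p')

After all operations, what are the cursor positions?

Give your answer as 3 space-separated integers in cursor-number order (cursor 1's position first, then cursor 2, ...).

After op 1 (move_left): buffer="qjdmm" (len 5), cursors c1@0 c2@1 c3@3, authorship .....
After op 2 (insert('o')): buffer="oqojdomm" (len 8), cursors c1@1 c2@3 c3@6, authorship 1.2..3..
After op 3 (insert('p')): buffer="opqopjdopmm" (len 11), cursors c1@2 c2@5 c3@9, authorship 11.22..33..

Answer: 2 5 9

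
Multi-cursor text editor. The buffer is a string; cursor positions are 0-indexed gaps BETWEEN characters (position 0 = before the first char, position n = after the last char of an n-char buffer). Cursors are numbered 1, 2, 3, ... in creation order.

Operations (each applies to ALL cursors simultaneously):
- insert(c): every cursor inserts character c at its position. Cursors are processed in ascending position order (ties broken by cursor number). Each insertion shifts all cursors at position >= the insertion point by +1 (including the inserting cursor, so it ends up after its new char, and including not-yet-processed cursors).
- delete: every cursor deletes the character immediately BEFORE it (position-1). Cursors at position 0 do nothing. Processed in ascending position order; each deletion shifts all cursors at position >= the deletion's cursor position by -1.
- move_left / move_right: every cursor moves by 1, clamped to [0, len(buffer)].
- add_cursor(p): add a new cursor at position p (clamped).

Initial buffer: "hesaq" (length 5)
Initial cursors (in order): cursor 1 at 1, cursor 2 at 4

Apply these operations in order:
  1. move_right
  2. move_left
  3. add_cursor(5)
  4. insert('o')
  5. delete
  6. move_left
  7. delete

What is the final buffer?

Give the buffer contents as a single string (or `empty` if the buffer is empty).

After op 1 (move_right): buffer="hesaq" (len 5), cursors c1@2 c2@5, authorship .....
After op 2 (move_left): buffer="hesaq" (len 5), cursors c1@1 c2@4, authorship .....
After op 3 (add_cursor(5)): buffer="hesaq" (len 5), cursors c1@1 c2@4 c3@5, authorship .....
After op 4 (insert('o')): buffer="hoesaoqo" (len 8), cursors c1@2 c2@6 c3@8, authorship .1...2.3
After op 5 (delete): buffer="hesaq" (len 5), cursors c1@1 c2@4 c3@5, authorship .....
After op 6 (move_left): buffer="hesaq" (len 5), cursors c1@0 c2@3 c3@4, authorship .....
After op 7 (delete): buffer="heq" (len 3), cursors c1@0 c2@2 c3@2, authorship ...

Answer: heq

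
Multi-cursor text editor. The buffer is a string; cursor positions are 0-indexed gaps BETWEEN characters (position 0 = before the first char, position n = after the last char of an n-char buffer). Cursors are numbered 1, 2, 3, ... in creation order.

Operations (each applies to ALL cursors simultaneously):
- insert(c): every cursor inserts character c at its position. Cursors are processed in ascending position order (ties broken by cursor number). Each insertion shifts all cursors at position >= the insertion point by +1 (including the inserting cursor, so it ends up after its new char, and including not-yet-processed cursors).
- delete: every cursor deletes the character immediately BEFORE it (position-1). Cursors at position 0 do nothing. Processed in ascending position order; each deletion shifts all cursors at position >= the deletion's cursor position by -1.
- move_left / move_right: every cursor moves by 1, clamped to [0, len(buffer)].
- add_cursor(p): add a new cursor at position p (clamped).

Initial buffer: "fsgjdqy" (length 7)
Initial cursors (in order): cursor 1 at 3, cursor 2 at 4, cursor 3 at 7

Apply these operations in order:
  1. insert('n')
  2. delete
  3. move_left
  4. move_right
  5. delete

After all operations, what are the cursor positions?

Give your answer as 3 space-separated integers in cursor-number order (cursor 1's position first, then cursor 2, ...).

Answer: 2 2 4

Derivation:
After op 1 (insert('n')): buffer="fsgnjndqyn" (len 10), cursors c1@4 c2@6 c3@10, authorship ...1.2...3
After op 2 (delete): buffer="fsgjdqy" (len 7), cursors c1@3 c2@4 c3@7, authorship .......
After op 3 (move_left): buffer="fsgjdqy" (len 7), cursors c1@2 c2@3 c3@6, authorship .......
After op 4 (move_right): buffer="fsgjdqy" (len 7), cursors c1@3 c2@4 c3@7, authorship .......
After op 5 (delete): buffer="fsdq" (len 4), cursors c1@2 c2@2 c3@4, authorship ....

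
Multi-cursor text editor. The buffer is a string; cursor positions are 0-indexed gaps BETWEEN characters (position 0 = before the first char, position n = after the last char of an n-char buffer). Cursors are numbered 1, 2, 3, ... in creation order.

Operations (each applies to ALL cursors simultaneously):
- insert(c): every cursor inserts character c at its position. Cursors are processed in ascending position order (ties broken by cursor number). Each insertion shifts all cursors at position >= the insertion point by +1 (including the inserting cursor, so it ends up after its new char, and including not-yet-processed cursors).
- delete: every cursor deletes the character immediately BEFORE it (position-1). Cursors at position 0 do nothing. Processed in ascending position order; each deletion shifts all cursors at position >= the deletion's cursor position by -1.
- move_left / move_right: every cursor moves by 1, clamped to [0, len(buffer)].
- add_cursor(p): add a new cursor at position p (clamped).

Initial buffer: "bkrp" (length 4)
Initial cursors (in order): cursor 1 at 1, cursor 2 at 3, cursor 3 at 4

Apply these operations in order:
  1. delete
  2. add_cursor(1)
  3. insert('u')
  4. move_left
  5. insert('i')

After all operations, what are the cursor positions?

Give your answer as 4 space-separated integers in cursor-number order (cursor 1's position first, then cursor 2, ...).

Answer: 1 8 8 8

Derivation:
After op 1 (delete): buffer="k" (len 1), cursors c1@0 c2@1 c3@1, authorship .
After op 2 (add_cursor(1)): buffer="k" (len 1), cursors c1@0 c2@1 c3@1 c4@1, authorship .
After op 3 (insert('u')): buffer="ukuuu" (len 5), cursors c1@1 c2@5 c3@5 c4@5, authorship 1.234
After op 4 (move_left): buffer="ukuuu" (len 5), cursors c1@0 c2@4 c3@4 c4@4, authorship 1.234
After op 5 (insert('i')): buffer="iukuuiiiu" (len 9), cursors c1@1 c2@8 c3@8 c4@8, authorship 11.232344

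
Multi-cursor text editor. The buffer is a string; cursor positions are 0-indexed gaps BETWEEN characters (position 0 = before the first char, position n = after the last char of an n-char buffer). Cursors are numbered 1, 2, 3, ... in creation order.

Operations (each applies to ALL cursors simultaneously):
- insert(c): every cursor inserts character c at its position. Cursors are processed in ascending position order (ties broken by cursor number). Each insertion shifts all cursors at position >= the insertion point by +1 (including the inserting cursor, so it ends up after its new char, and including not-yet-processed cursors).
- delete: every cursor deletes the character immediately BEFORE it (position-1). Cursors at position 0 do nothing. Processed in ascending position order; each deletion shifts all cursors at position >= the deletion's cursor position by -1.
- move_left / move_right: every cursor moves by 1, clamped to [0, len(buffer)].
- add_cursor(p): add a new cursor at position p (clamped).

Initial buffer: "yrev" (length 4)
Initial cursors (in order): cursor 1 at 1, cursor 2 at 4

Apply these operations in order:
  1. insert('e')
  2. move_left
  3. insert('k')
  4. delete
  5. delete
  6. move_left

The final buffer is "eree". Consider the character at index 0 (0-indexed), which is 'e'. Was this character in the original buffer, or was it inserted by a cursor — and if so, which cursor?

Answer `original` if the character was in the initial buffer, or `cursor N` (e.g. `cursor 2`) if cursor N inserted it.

Answer: cursor 1

Derivation:
After op 1 (insert('e')): buffer="yereve" (len 6), cursors c1@2 c2@6, authorship .1...2
After op 2 (move_left): buffer="yereve" (len 6), cursors c1@1 c2@5, authorship .1...2
After op 3 (insert('k')): buffer="ykerevke" (len 8), cursors c1@2 c2@7, authorship .11...22
After op 4 (delete): buffer="yereve" (len 6), cursors c1@1 c2@5, authorship .1...2
After op 5 (delete): buffer="eree" (len 4), cursors c1@0 c2@3, authorship 1..2
After op 6 (move_left): buffer="eree" (len 4), cursors c1@0 c2@2, authorship 1..2
Authorship (.=original, N=cursor N): 1 . . 2
Index 0: author = 1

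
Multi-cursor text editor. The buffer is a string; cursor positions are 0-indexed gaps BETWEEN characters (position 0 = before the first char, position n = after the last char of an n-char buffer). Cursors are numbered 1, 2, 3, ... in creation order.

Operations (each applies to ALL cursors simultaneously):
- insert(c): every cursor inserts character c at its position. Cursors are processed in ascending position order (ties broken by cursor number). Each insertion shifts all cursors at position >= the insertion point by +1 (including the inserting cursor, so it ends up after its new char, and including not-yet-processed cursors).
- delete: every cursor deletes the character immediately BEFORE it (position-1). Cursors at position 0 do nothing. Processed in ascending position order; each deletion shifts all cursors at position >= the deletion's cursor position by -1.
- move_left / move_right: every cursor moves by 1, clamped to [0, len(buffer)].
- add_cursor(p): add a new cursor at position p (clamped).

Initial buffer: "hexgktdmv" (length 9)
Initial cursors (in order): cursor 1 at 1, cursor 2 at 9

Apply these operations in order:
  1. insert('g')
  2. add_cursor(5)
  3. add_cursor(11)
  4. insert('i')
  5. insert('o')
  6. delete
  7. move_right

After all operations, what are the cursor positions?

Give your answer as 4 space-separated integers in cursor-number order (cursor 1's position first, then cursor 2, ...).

Answer: 4 15 8 15

Derivation:
After op 1 (insert('g')): buffer="hgexgktdmvg" (len 11), cursors c1@2 c2@11, authorship .1........2
After op 2 (add_cursor(5)): buffer="hgexgktdmvg" (len 11), cursors c1@2 c3@5 c2@11, authorship .1........2
After op 3 (add_cursor(11)): buffer="hgexgktdmvg" (len 11), cursors c1@2 c3@5 c2@11 c4@11, authorship .1........2
After op 4 (insert('i')): buffer="hgiexgiktdmvgii" (len 15), cursors c1@3 c3@7 c2@15 c4@15, authorship .11...3.....224
After op 5 (insert('o')): buffer="hgioexgioktdmvgiioo" (len 19), cursors c1@4 c3@9 c2@19 c4@19, authorship .111...33.....22424
After op 6 (delete): buffer="hgiexgiktdmvgii" (len 15), cursors c1@3 c3@7 c2@15 c4@15, authorship .11...3.....224
After op 7 (move_right): buffer="hgiexgiktdmvgii" (len 15), cursors c1@4 c3@8 c2@15 c4@15, authorship .11...3.....224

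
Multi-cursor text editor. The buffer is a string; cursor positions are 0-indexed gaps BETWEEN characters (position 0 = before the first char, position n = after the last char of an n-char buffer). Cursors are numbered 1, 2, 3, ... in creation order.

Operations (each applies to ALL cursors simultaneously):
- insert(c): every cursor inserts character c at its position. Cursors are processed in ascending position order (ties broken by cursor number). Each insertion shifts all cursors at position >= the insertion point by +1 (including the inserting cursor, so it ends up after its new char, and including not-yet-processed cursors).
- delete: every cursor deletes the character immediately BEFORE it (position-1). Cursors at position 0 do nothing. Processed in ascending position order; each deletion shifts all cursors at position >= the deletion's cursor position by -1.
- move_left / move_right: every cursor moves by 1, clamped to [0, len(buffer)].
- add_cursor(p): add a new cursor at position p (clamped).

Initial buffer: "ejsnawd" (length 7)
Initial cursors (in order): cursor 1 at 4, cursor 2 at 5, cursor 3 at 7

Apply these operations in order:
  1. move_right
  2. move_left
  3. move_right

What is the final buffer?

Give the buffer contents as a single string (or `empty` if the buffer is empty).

Answer: ejsnawd

Derivation:
After op 1 (move_right): buffer="ejsnawd" (len 7), cursors c1@5 c2@6 c3@7, authorship .......
After op 2 (move_left): buffer="ejsnawd" (len 7), cursors c1@4 c2@5 c3@6, authorship .......
After op 3 (move_right): buffer="ejsnawd" (len 7), cursors c1@5 c2@6 c3@7, authorship .......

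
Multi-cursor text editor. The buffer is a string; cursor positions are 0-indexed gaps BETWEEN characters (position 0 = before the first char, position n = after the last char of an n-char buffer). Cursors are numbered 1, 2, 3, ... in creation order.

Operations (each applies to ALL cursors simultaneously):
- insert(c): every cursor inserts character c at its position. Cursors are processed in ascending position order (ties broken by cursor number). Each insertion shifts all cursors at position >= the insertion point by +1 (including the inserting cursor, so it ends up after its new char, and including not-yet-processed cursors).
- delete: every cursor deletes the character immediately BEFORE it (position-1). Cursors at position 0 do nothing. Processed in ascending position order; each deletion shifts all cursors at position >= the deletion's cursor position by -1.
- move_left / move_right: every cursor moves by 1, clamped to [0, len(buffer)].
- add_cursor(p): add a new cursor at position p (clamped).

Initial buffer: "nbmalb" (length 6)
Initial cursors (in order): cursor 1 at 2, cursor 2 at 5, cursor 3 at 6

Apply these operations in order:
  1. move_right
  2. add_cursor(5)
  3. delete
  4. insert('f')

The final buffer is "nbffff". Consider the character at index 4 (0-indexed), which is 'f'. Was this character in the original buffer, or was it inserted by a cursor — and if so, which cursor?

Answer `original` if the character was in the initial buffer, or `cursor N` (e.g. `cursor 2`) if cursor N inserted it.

Answer: cursor 3

Derivation:
After op 1 (move_right): buffer="nbmalb" (len 6), cursors c1@3 c2@6 c3@6, authorship ......
After op 2 (add_cursor(5)): buffer="nbmalb" (len 6), cursors c1@3 c4@5 c2@6 c3@6, authorship ......
After op 3 (delete): buffer="nb" (len 2), cursors c1@2 c2@2 c3@2 c4@2, authorship ..
After op 4 (insert('f')): buffer="nbffff" (len 6), cursors c1@6 c2@6 c3@6 c4@6, authorship ..1234
Authorship (.=original, N=cursor N): . . 1 2 3 4
Index 4: author = 3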